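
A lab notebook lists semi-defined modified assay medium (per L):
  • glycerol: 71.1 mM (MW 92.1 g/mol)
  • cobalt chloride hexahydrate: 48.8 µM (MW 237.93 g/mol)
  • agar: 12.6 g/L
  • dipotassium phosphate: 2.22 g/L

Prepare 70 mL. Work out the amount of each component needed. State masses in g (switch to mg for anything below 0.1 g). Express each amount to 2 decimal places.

Scale factor relative to 1 L: 0.07.
glycerol: 71.1 mmol/L × 92.1 g/mol × 0.07 L ÷ 1000 = 0.46 g
cobalt chloride hexahydrate: 48.8 µmol/L × 237.93 g/mol × 0.07 L ÷ 1000 = 0.81 mg
agar: 12.6 g/L × 0.07 L = 0.88 g
dipotassium phosphate: 2.22 g/L × 0.07 L = 0.16 g

glycerol 0.46 g; cobalt chloride hexahydrate 0.81 mg; agar 0.88 g; dipotassium phosphate 0.16 g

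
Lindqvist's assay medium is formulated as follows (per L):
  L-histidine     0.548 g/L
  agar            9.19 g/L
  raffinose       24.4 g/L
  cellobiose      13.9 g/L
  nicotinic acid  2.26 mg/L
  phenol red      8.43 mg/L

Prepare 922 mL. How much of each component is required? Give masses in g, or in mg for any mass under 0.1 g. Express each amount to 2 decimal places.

L-histidine 0.51 g; agar 8.47 g; raffinose 22.50 g; cellobiose 12.82 g; nicotinic acid 2.08 mg; phenol red 7.77 mg

Target volume = 922 mL = 0.922 L.
L-histidine: 0.548 g/L × 0.922 L = 0.51 g
agar: 9.19 g/L × 0.922 L = 8.47 g
raffinose: 24.4 g/L × 0.922 L = 22.50 g
cellobiose: 13.9 g/L × 0.922 L = 12.82 g
nicotinic acid: 2.26 mg/L × 0.922 L = 2.08 mg
phenol red: 8.43 mg/L × 0.922 L = 7.77 mg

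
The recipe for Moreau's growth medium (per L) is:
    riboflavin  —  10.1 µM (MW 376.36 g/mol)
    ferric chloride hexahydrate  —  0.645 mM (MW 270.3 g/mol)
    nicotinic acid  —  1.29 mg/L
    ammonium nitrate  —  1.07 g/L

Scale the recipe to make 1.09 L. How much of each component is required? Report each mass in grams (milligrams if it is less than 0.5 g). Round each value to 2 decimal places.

riboflavin 4.14 mg; ferric chloride hexahydrate 190.03 mg; nicotinic acid 1.41 mg; ammonium nitrate 1.17 g

Scale factor relative to 1 L: 1.09.
riboflavin: 10.1 µmol/L × 376.36 g/mol × 1.09 L ÷ 1000 = 4.14 mg
ferric chloride hexahydrate: 0.645 mmol/L × 270.3 mg/mmol × 1.09 L = 190.03 mg
nicotinic acid: 1.29 mg/L × 1.09 L = 1.41 mg
ammonium nitrate: 1.07 g/L × 1.09 L = 1.17 g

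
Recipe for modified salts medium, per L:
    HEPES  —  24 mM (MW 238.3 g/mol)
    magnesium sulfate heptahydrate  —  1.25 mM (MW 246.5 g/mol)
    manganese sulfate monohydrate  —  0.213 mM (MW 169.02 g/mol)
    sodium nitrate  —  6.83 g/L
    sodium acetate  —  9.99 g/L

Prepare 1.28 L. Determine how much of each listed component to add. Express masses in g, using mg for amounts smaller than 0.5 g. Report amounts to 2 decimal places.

Scale factor relative to 1 L: 1.28.
HEPES: 24 mmol/L × 238.3 g/mol × 1.28 L ÷ 1000 = 7.32 g
magnesium sulfate heptahydrate: 1.25 mmol/L × 246.5 mg/mmol × 1.28 L = 394.40 mg
manganese sulfate monohydrate: 0.213 mmol/L × 169.02 mg/mmol × 1.28 L = 46.08 mg
sodium nitrate: 6.83 g/L × 1.28 L = 8.74 g
sodium acetate: 9.99 g/L × 1.28 L = 12.79 g

HEPES 7.32 g; magnesium sulfate heptahydrate 394.40 mg; manganese sulfate monohydrate 46.08 mg; sodium nitrate 8.74 g; sodium acetate 12.79 g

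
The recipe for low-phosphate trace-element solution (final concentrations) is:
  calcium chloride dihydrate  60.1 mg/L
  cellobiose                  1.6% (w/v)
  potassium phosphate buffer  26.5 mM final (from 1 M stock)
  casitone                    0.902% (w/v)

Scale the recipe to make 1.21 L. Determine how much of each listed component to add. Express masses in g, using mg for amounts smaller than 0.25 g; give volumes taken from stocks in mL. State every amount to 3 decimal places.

Working volume: 1.21 L.
calcium chloride dihydrate: 60.1 mg/L × 1.21 L = 72.721 mg
cellobiose: 1.6% w/v = 16 g/L → 16 × 1.21 L = 19.360 g
potassium phosphate buffer: V = C2·V2/C1 = 26.5 mM × 1210 mL ÷ 1000 mM = 32.065 mL
casitone: 0.902 g per 100 mL × 1210 mL ÷ 100 = 10.914 g

calcium chloride dihydrate 72.721 mg; cellobiose 19.360 g; potassium phosphate buffer 32.065 mL; casitone 10.914 g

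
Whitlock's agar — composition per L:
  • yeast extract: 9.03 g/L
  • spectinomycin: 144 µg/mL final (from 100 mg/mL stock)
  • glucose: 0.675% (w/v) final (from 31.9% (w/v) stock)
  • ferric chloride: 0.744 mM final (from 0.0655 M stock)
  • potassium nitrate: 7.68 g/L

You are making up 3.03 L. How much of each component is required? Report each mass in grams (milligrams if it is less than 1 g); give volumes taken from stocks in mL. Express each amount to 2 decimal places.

Scale factor relative to 1 L: 3.03.
yeast extract: 9.03 g/L × 3.03 L = 27.36 g
spectinomycin: C1V1 = C2V2 → 144 µg/mL × 3030 mL ÷ 100000 µg/mL = 4.36 mL
glucose: V = C2·V2/C1 = 0.675% ÷ 31.9% × 3030 mL = 64.11 mL
ferric chloride: V = C2·V2/C1 = 0.744 mM × 3030 mL ÷ 65.5 mM = 34.42 mL
potassium nitrate: 7.68 g/L × 3.03 L = 23.27 g

yeast extract 27.36 g; spectinomycin 4.36 mL; glucose 64.11 mL; ferric chloride 34.42 mL; potassium nitrate 23.27 g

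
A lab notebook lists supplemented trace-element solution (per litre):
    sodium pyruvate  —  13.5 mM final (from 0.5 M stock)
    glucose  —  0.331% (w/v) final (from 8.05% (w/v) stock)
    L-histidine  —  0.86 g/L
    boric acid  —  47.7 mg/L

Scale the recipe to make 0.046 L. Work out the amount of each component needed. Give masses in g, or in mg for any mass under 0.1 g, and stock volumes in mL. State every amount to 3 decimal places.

Scale factor relative to 1 L: 0.046.
sodium pyruvate: V = C2·V2/C1 = 13.5 mM × 46 mL ÷ 500 mM = 1.242 mL
glucose: C1V1 = C2V2 → 0.331% ÷ 8.05% × 46 mL = 1.891 mL
L-histidine: 0.86 g/L × 0.046 L = 0.03956 g = 39.560 mg
boric acid: 47.7 mg/L × 0.046 L = 2.194 mg

sodium pyruvate 1.242 mL; glucose 1.891 mL; L-histidine 39.560 mg; boric acid 2.194 mg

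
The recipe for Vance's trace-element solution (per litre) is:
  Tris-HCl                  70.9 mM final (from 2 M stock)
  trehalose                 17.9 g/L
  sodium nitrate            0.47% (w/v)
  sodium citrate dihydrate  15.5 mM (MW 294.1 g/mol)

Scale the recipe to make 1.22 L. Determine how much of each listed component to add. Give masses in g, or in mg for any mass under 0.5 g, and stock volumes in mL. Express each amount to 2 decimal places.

Working volume: 1.22 L.
Tris-HCl: C1V1 = C2V2 → 70.9 mM × 1220 mL ÷ 2000 mM = 43.25 mL
trehalose: 17.9 g/L × 1.22 L = 21.84 g
sodium nitrate: 0.47 g per 100 mL × 1220 mL ÷ 100 = 5.73 g
sodium citrate dihydrate: 15.5 mmol/L × 294.1 g/mol × 1.22 L ÷ 1000 = 5.56 g

Tris-HCl 43.25 mL; trehalose 21.84 g; sodium nitrate 5.73 g; sodium citrate dihydrate 5.56 g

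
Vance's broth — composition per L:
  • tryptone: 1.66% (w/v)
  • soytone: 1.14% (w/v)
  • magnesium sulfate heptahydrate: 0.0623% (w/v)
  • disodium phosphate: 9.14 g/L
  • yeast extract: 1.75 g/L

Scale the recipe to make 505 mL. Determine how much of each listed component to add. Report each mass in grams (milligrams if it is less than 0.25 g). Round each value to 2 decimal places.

tryptone 8.38 g; soytone 5.76 g; magnesium sulfate heptahydrate 0.31 g; disodium phosphate 4.62 g; yeast extract 0.88 g

Scale factor relative to 1 L: 0.505.
tryptone: 1.66% w/v = 16.6 g/L → 16.6 × 0.505 L = 8.38 g
soytone: 1.14% w/v = 11.4 g/L → 11.4 × 0.505 L = 5.76 g
magnesium sulfate heptahydrate: 0.0623% w/v = 0.623 g/L → 0.623 × 0.505 L = 0.31 g
disodium phosphate: 9.14 g/L × 0.505 L = 4.62 g
yeast extract: 1.75 g/L × 0.505 L = 0.88 g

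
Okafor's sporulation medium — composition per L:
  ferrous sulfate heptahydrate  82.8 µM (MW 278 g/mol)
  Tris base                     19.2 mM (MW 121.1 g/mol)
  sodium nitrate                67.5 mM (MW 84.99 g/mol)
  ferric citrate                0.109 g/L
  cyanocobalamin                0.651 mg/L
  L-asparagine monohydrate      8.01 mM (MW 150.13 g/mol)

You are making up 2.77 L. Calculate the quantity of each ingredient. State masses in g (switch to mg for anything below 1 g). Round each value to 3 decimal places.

Scale factor relative to 1 L: 2.77.
ferrous sulfate heptahydrate: 82.8 µmol/L × 278 g/mol × 2.77 L ÷ 1000 = 63.761 mg
Tris base: 19.2 mmol/L × 121.1 g/mol × 2.77 L ÷ 1000 = 6.441 g
sodium nitrate: 67.5 mmol/L × 84.99 g/mol × 2.77 L ÷ 1000 = 15.891 g
ferric citrate: 0.109 g/L × 2.77 L = 0.30193 g = 301.930 mg
cyanocobalamin: 0.651 mg/L × 2.77 L = 1.803 mg
L-asparagine monohydrate: 8.01 mmol/L × 150.13 g/mol × 2.77 L ÷ 1000 = 3.331 g

ferrous sulfate heptahydrate 63.761 mg; Tris base 6.441 g; sodium nitrate 15.891 g; ferric citrate 301.930 mg; cyanocobalamin 1.803 mg; L-asparagine monohydrate 3.331 g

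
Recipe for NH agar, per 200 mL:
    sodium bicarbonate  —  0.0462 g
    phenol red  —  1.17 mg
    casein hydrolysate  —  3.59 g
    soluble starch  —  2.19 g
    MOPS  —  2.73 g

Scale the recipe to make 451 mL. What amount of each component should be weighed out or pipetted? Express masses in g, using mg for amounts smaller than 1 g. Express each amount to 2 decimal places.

sodium bicarbonate 104.18 mg; phenol red 2.64 mg; casein hydrolysate 8.10 g; soluble starch 4.94 g; MOPS 6.16 g

Scale factor = 451 mL / 200 mL = 2.255.
sodium bicarbonate: 0.0462 g × (451 mL / 200 mL) = 0.104181 g = 104.18 mg
phenol red: 1.17 mg × (451 mL / 200 mL) = 2.64 mg
casein hydrolysate: 3.59 g × (451 mL / 200 mL) = 8.10 g
soluble starch: 2.19 g × (451 mL / 200 mL) = 4.94 g
MOPS: 2.73 g × (451 mL / 200 mL) = 6.16 g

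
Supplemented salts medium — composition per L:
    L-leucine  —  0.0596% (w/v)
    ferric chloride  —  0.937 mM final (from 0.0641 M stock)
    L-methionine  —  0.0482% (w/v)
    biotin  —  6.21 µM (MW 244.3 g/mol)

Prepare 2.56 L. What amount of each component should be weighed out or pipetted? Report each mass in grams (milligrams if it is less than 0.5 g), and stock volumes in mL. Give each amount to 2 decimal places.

Scale factor relative to 1 L: 2.56.
L-leucine: 0.0596 g per 100 mL × 2560 mL ÷ 100 = 1.53 g
ferric chloride: dilute stock: 0.937 mM × 2560 mL ÷ 64.1 mM = 37.42 mL
L-methionine: 0.0482 g per 100 mL × 2560 mL ÷ 100 = 1.23 g
biotin: 6.21 µmol/L × 244.3 g/mol × 2.56 L ÷ 1000 = 3.88 mg

L-leucine 1.53 g; ferric chloride 37.42 mL; L-methionine 1.23 g; biotin 3.88 mg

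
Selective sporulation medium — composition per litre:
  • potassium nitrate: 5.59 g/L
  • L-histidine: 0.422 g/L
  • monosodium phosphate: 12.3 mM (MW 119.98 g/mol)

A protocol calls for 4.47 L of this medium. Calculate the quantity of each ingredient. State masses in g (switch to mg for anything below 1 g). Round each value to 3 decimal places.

Scale factor relative to 1 L: 4.47.
potassium nitrate: 5.59 g/L × 4.47 L = 24.987 g
L-histidine: 0.422 g/L × 4.47 L = 1.886 g
monosodium phosphate: 12.3 mmol/L × 119.98 g/mol × 4.47 L ÷ 1000 = 6.597 g

potassium nitrate 24.987 g; L-histidine 1.886 g; monosodium phosphate 6.597 g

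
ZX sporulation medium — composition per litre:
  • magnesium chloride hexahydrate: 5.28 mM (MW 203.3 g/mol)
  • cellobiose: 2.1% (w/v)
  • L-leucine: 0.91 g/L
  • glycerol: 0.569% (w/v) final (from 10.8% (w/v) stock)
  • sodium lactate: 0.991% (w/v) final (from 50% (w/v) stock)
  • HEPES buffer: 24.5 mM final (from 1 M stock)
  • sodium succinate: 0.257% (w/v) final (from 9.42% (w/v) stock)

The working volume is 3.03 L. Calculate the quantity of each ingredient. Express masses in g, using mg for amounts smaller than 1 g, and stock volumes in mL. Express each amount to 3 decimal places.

magnesium chloride hexahydrate 3.252 g; cellobiose 63.630 g; L-leucine 2.757 g; glycerol 159.636 mL; sodium lactate 60.055 mL; HEPES buffer 74.235 mL; sodium succinate 82.666 mL

Scale factor relative to 1 L: 3.03.
magnesium chloride hexahydrate: 5.28 mmol/L × 203.3 g/mol × 3.03 L ÷ 1000 = 3.252 g
cellobiose: 2.1 g per 100 mL × 3030 mL ÷ 100 = 63.630 g
L-leucine: 0.91 g/L × 3.03 L = 2.757 g
glycerol: C1V1 = C2V2 → 0.569% ÷ 10.8% × 3030 mL = 159.636 mL
sodium lactate: dilute stock: 0.991% ÷ 50% × 3030 mL = 60.055 mL
HEPES buffer: dilute stock: 24.5 mM × 3030 mL ÷ 1000 mM = 74.235 mL
sodium succinate: V = C2·V2/C1 = 0.257% ÷ 9.42% × 3030 mL = 82.666 mL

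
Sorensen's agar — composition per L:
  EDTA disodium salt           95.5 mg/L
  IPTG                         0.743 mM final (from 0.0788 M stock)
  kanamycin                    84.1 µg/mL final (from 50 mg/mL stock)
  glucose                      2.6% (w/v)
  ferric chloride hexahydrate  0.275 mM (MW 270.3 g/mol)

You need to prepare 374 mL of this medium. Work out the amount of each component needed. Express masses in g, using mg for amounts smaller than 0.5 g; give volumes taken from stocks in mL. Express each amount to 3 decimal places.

Target volume = 374 mL = 0.374 L.
EDTA disodium salt: 95.5 mg/L × 0.374 L = 35.717 mg
IPTG: dilute stock: 0.743 mM × 374 mL ÷ 78.8 mM = 3.526 mL
kanamycin: V = C2·V2/C1 = 84.1 µg/mL × 374 mL ÷ 50000 µg/mL = 0.629 mL
glucose: 2.6 g per 100 mL × 374 mL ÷ 100 = 9.724 g
ferric chloride hexahydrate: 0.275 mmol/L × 270.3 mg/mmol × 0.374 L = 27.800 mg

EDTA disodium salt 35.717 mg; IPTG 3.526 mL; kanamycin 0.629 mL; glucose 9.724 g; ferric chloride hexahydrate 27.800 mg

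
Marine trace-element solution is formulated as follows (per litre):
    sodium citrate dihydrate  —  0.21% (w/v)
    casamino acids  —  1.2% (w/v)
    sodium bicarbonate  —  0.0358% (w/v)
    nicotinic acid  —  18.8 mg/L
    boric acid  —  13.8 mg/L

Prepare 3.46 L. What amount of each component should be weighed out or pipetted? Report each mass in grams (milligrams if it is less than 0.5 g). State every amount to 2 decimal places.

Scale factor relative to 1 L: 3.46.
sodium citrate dihydrate: 0.21 g per 100 mL × 3460 mL ÷ 100 = 7.27 g
casamino acids: 1.2% w/v = 12 g/L → 12 × 3.46 L = 41.52 g
sodium bicarbonate: 0.0358% w/v = 0.358 g/L → 0.358 × 3.46 L = 1.24 g
nicotinic acid: 18.8 mg/L × 3.46 L = 65.05 mg
boric acid: 13.8 mg/L × 3.46 L = 47.75 mg

sodium citrate dihydrate 7.27 g; casamino acids 41.52 g; sodium bicarbonate 1.24 g; nicotinic acid 65.05 mg; boric acid 47.75 mg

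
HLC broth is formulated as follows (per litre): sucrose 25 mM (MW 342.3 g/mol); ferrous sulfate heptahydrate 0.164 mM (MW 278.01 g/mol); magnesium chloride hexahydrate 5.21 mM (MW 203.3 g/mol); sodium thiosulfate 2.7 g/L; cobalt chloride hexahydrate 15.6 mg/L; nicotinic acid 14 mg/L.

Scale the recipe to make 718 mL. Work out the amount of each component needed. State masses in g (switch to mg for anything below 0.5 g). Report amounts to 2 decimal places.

Working volume: 718 mL = 0.718 L.
sucrose: 25 mmol/L × 342.3 g/mol × 0.718 L ÷ 1000 = 6.14 g
ferrous sulfate heptahydrate: 0.164 mmol/L × 278.01 mg/mmol × 0.718 L = 32.74 mg
magnesium chloride hexahydrate: 5.21 mmol/L × 203.3 g/mol × 0.718 L ÷ 1000 = 0.76 g
sodium thiosulfate: 2.7 g/L × 0.718 L = 1.94 g
cobalt chloride hexahydrate: 15.6 mg/L × 0.718 L = 11.20 mg
nicotinic acid: 14 mg/L × 0.718 L = 10.05 mg

sucrose 6.14 g; ferrous sulfate heptahydrate 32.74 mg; magnesium chloride hexahydrate 0.76 g; sodium thiosulfate 1.94 g; cobalt chloride hexahydrate 11.20 mg; nicotinic acid 10.05 mg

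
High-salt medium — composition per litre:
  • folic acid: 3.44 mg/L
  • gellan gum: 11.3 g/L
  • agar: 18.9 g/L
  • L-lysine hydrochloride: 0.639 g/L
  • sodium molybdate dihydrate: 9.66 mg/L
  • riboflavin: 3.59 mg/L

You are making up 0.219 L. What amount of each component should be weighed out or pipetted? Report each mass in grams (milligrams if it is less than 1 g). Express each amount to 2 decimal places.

Scale factor relative to 1 L: 0.219.
folic acid: 3.44 mg/L × 0.219 L = 0.75 mg
gellan gum: 11.3 g/L × 0.219 L = 2.47 g
agar: 18.9 g/L × 0.219 L = 4.14 g
L-lysine hydrochloride: 0.639 g/L × 0.219 L = 0.139941 g = 139.94 mg
sodium molybdate dihydrate: 9.66 mg/L × 0.219 L = 2.12 mg
riboflavin: 3.59 mg/L × 0.219 L = 0.79 mg

folic acid 0.75 mg; gellan gum 2.47 g; agar 4.14 g; L-lysine hydrochloride 139.94 mg; sodium molybdate dihydrate 2.12 mg; riboflavin 0.79 mg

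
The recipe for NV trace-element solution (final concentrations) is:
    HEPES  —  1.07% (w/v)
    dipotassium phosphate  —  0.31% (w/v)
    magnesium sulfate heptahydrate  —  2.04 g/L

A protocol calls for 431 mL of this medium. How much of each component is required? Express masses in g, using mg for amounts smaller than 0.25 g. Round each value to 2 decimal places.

HEPES 4.61 g; dipotassium phosphate 1.34 g; magnesium sulfate heptahydrate 0.88 g

Scale factor relative to 1 L: 0.431.
HEPES: 1.07 g per 100 mL × 431 mL ÷ 100 = 4.61 g
dipotassium phosphate: 0.31% w/v = 3.1 g/L → 3.1 × 0.431 L = 1.34 g
magnesium sulfate heptahydrate: 2.04 g/L × 0.431 L = 0.88 g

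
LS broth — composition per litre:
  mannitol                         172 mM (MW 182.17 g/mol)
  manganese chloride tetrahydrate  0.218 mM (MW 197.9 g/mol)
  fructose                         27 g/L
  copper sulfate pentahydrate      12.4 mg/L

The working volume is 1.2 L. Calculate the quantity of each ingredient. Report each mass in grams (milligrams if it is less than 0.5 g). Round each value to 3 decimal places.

Scale factor relative to 1 L: 1.2.
mannitol: 172 mmol/L × 182.17 g/mol × 1.2 L ÷ 1000 = 37.600 g
manganese chloride tetrahydrate: 0.218 mmol/L × 197.9 mg/mmol × 1.2 L = 51.771 mg
fructose: 27 g/L × 1.2 L = 32.400 g
copper sulfate pentahydrate: 12.4 mg/L × 1.2 L = 14.880 mg

mannitol 37.600 g; manganese chloride tetrahydrate 51.771 mg; fructose 32.400 g; copper sulfate pentahydrate 14.880 mg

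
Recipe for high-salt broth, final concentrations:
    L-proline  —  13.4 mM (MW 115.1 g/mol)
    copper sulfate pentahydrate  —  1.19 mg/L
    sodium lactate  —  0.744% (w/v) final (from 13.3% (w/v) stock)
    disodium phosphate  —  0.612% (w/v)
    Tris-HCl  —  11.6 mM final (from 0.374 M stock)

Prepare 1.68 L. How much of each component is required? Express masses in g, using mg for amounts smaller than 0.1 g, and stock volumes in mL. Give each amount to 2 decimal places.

L-proline 2.59 g; copper sulfate pentahydrate 2.00 mg; sodium lactate 93.98 mL; disodium phosphate 10.28 g; Tris-HCl 52.11 mL

Scale factor relative to 1 L: 1.68.
L-proline: 13.4 mmol/L × 115.1 g/mol × 1.68 L ÷ 1000 = 2.59 g
copper sulfate pentahydrate: 1.19 mg/L × 1.68 L = 2.00 mg
sodium lactate: C1V1 = C2V2 → 0.744% ÷ 13.3% × 1680 mL = 93.98 mL
disodium phosphate: 0.612% w/v = 6.12 g/L → 6.12 × 1.68 L = 10.28 g
Tris-HCl: V = C2·V2/C1 = 11.6 mM × 1680 mL ÷ 374 mM = 52.11 mL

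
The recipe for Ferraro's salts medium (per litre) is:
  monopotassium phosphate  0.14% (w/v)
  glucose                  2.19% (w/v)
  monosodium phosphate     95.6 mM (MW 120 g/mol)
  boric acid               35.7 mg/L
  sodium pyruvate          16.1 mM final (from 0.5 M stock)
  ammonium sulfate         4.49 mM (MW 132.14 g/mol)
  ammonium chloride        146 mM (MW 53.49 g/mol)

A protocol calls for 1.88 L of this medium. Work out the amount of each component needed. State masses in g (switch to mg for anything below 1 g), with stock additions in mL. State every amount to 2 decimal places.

monopotassium phosphate 2.63 g; glucose 41.17 g; monosodium phosphate 21.57 g; boric acid 67.12 mg; sodium pyruvate 60.54 mL; ammonium sulfate 1.12 g; ammonium chloride 14.68 g

Scale factor relative to 1 L: 1.88.
monopotassium phosphate: 0.14% w/v = 1.4 g/L → 1.4 × 1.88 L = 2.63 g
glucose: 2.19% w/v = 21.9 g/L → 21.9 × 1.88 L = 41.17 g
monosodium phosphate: 95.6 mmol/L × 120 g/mol × 1.88 L ÷ 1000 = 21.57 g
boric acid: 35.7 mg/L × 1.88 L = 67.12 mg
sodium pyruvate: dilute stock: 16.1 mM × 1880 mL ÷ 500 mM = 60.54 mL
ammonium sulfate: 4.49 mmol/L × 132.14 g/mol × 1.88 L ÷ 1000 = 1.12 g
ammonium chloride: 146 mmol/L × 53.49 g/mol × 1.88 L ÷ 1000 = 14.68 g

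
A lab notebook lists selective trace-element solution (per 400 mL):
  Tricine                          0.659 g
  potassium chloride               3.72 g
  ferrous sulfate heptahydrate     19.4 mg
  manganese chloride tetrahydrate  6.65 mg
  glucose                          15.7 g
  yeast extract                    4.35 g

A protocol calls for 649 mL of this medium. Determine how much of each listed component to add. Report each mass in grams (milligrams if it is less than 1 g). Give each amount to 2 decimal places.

Tricine 1.07 g; potassium chloride 6.04 g; ferrous sulfate heptahydrate 31.48 mg; manganese chloride tetrahydrate 10.79 mg; glucose 25.47 g; yeast extract 7.06 g

Ratio of target to recipe volume: 649 / 400 = 1.6225.
Tricine: 0.659 g × (649 mL / 400 mL) = 1.07 g
potassium chloride: 3.72 g × (649 mL / 400 mL) = 6.04 g
ferrous sulfate heptahydrate: 19.4 mg × (649 mL / 400 mL) = 31.48 mg
manganese chloride tetrahydrate: 6.65 mg × (649 mL / 400 mL) = 10.79 mg
glucose: 15.7 g × (649 mL / 400 mL) = 25.47 g
yeast extract: 4.35 g × (649 mL / 400 mL) = 7.06 g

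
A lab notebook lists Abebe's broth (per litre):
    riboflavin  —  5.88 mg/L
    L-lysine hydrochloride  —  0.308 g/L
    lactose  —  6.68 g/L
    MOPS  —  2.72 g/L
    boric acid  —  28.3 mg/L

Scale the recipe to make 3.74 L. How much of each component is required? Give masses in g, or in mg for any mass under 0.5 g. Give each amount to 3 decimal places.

riboflavin 21.991 mg; L-lysine hydrochloride 1.152 g; lactose 24.983 g; MOPS 10.173 g; boric acid 105.842 mg

Working volume: 3.74 L.
riboflavin: 5.88 mg/L × 3.74 L = 21.991 mg
L-lysine hydrochloride: 0.308 g/L × 3.74 L = 1.152 g
lactose: 6.68 g/L × 3.74 L = 24.983 g
MOPS: 2.72 g/L × 3.74 L = 10.173 g
boric acid: 28.3 mg/L × 3.74 L = 105.842 mg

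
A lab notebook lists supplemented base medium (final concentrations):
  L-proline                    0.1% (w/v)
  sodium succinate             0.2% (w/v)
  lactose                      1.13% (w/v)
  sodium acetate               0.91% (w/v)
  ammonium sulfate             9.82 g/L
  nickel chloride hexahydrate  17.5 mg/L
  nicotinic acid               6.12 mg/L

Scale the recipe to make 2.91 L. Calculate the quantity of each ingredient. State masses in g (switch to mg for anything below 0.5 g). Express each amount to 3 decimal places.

L-proline 2.910 g; sodium succinate 5.820 g; lactose 32.883 g; sodium acetate 26.481 g; ammonium sulfate 28.576 g; nickel chloride hexahydrate 50.925 mg; nicotinic acid 17.809 mg

Working volume: 2.91 L.
L-proline: 0.1% w/v = 1 g/L → 1 × 2.91 L = 2.910 g
sodium succinate: 0.2 g per 100 mL × 2910 mL ÷ 100 = 5.820 g
lactose: 1.13% w/v = 11.3 g/L → 11.3 × 2.91 L = 32.883 g
sodium acetate: 0.91 g per 100 mL × 2910 mL ÷ 100 = 26.481 g
ammonium sulfate: 9.82 g/L × 2.91 L = 28.576 g
nickel chloride hexahydrate: 17.5 mg/L × 2.91 L = 50.925 mg
nicotinic acid: 6.12 mg/L × 2.91 L = 17.809 mg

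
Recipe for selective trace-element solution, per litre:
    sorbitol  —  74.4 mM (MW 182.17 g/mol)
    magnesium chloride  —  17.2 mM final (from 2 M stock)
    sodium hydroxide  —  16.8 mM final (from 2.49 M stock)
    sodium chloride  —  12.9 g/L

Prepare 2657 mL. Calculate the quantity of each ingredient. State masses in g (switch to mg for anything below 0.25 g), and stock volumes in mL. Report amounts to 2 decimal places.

Target volume = 2657 mL = 2.657 L.
sorbitol: 74.4 mmol/L × 182.17 g/mol × 2.657 L ÷ 1000 = 36.01 g
magnesium chloride: dilute stock: 17.2 mM × 2657 mL ÷ 2000 mM = 22.85 mL
sodium hydroxide: dilute stock: 16.8 mM × 2657 mL ÷ 2490 mM = 17.93 mL
sodium chloride: 12.9 g/L × 2.657 L = 34.28 g

sorbitol 36.01 g; magnesium chloride 22.85 mL; sodium hydroxide 17.93 mL; sodium chloride 34.28 g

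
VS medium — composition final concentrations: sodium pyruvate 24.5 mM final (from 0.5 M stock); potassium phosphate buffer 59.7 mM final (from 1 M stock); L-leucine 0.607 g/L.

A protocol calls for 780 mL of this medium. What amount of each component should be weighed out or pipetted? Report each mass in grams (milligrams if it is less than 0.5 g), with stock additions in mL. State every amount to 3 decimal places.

Target volume = 780 mL = 0.78 L.
sodium pyruvate: C1V1 = C2V2 → 24.5 mM × 780 mL ÷ 500 mM = 38.220 mL
potassium phosphate buffer: V = C2·V2/C1 = 59.7 mM × 780 mL ÷ 1000 mM = 46.566 mL
L-leucine: 0.607 g/L × 0.78 L = 0.47346 g = 473.460 mg

sodium pyruvate 38.220 mL; potassium phosphate buffer 46.566 mL; L-leucine 473.460 mg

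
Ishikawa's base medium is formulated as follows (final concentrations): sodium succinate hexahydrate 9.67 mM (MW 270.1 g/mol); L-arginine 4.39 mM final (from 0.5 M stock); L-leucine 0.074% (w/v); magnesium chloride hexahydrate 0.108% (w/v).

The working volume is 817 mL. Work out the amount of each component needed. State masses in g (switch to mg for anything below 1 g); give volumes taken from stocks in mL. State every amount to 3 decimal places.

Working volume: 817 mL = 0.817 L.
sodium succinate hexahydrate: 9.67 mmol/L × 270.1 g/mol × 0.817 L ÷ 1000 = 2.134 g
L-arginine: dilute stock: 4.39 mM × 817 mL ÷ 500 mM = 7.173 mL
L-leucine: 0.074% w/v = 0.74 g/L → 0.74 × 0.817 L = 0.60458 g = 604.580 mg
magnesium chloride hexahydrate: 0.108% w/v = 1.08 g/L → 1.08 × 0.817 L = 0.88236 g = 882.360 mg

sodium succinate hexahydrate 2.134 g; L-arginine 7.173 mL; L-leucine 604.580 mg; magnesium chloride hexahydrate 882.360 mg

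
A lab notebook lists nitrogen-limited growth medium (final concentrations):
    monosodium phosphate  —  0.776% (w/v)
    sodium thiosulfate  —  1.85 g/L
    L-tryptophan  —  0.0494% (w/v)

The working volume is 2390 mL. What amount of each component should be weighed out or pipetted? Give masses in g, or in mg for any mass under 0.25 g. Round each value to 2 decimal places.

Working volume: 2390 mL = 2.39 L.
monosodium phosphate: 0.776 g per 100 mL × 2390 mL ÷ 100 = 18.55 g
sodium thiosulfate: 1.85 g/L × 2.39 L = 4.42 g
L-tryptophan: 0.0494 g per 100 mL × 2390 mL ÷ 100 = 1.18 g

monosodium phosphate 18.55 g; sodium thiosulfate 4.42 g; L-tryptophan 1.18 g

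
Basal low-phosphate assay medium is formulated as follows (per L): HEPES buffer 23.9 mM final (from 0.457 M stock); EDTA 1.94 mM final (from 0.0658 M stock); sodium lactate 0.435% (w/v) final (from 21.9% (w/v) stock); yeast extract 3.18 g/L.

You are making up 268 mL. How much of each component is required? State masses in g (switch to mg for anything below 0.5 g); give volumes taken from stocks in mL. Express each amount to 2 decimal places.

HEPES buffer 14.02 mL; EDTA 7.90 mL; sodium lactate 5.32 mL; yeast extract 0.85 g

Target volume = 268 mL = 0.268 L.
HEPES buffer: C1V1 = C2V2 → 23.9 mM × 268 mL ÷ 457 mM = 14.02 mL
EDTA: C1V1 = C2V2 → 1.94 mM × 268 mL ÷ 65.8 mM = 7.90 mL
sodium lactate: dilute stock: 0.435% ÷ 21.9% × 268 mL = 5.32 mL
yeast extract: 3.18 g/L × 0.268 L = 0.85 g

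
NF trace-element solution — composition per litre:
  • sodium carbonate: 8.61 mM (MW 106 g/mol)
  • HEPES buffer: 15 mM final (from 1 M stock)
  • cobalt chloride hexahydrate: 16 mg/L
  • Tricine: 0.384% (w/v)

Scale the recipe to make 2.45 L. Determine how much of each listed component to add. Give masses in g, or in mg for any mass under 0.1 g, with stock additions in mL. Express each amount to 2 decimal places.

sodium carbonate 2.24 g; HEPES buffer 36.75 mL; cobalt chloride hexahydrate 39.20 mg; Tricine 9.41 g

Scale factor relative to 1 L: 2.45.
sodium carbonate: 8.61 mmol/L × 106 g/mol × 2.45 L ÷ 1000 = 2.24 g
HEPES buffer: V = C2·V2/C1 = 15 mM × 2450 mL ÷ 1000 mM = 36.75 mL
cobalt chloride hexahydrate: 16 mg/L × 2.45 L = 39.20 mg
Tricine: 0.384% w/v = 3.84 g/L → 3.84 × 2.45 L = 9.41 g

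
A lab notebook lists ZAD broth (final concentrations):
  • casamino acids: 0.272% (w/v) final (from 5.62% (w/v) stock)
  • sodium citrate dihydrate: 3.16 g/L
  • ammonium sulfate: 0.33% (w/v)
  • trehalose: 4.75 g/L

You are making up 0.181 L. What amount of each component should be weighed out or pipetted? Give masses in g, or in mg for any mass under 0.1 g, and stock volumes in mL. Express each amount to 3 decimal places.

casamino acids 8.760 mL; sodium citrate dihydrate 0.572 g; ammonium sulfate 0.597 g; trehalose 0.860 g

Working volume: 0.181 L.
casamino acids: dilute stock: 0.272% ÷ 5.62% × 181 mL = 8.760 mL
sodium citrate dihydrate: 3.16 g/L × 0.181 L = 0.572 g
ammonium sulfate: 0.33% w/v = 3.3 g/L → 3.3 × 0.181 L = 0.597 g
trehalose: 4.75 g/L × 0.181 L = 0.860 g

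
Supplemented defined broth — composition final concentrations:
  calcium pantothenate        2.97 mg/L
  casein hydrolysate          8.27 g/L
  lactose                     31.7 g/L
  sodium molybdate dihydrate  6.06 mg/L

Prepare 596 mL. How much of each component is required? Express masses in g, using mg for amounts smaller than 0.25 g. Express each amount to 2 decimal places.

calcium pantothenate 1.77 mg; casein hydrolysate 4.93 g; lactose 18.89 g; sodium molybdate dihydrate 3.61 mg

Working volume: 596 mL = 0.596 L.
calcium pantothenate: 2.97 mg/L × 0.596 L = 1.77 mg
casein hydrolysate: 8.27 g/L × 0.596 L = 4.93 g
lactose: 31.7 g/L × 0.596 L = 18.89 g
sodium molybdate dihydrate: 6.06 mg/L × 0.596 L = 3.61 mg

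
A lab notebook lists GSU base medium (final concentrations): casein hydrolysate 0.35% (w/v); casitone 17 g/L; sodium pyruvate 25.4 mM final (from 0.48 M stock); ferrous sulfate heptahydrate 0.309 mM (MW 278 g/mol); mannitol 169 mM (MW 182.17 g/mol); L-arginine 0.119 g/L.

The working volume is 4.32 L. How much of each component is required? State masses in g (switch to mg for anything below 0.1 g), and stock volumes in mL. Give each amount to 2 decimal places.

casein hydrolysate 15.12 g; casitone 73.44 g; sodium pyruvate 228.60 mL; ferrous sulfate heptahydrate 0.37 g; mannitol 133.00 g; L-arginine 0.51 g

Working volume: 4.32 L.
casein hydrolysate: 0.35% w/v = 3.5 g/L → 3.5 × 4.32 L = 15.12 g
casitone: 17 g/L × 4.32 L = 73.44 g
sodium pyruvate: C1V1 = C2V2 → 25.4 mM × 4320 mL ÷ 480 mM = 228.60 mL
ferrous sulfate heptahydrate: 0.309 mmol/L × 278 g/mol × 4.32 L ÷ 1000 = 0.37 g
mannitol: 169 mmol/L × 182.17 g/mol × 4.32 L ÷ 1000 = 133.00 g
L-arginine: 0.119 g/L × 4.32 L = 0.51 g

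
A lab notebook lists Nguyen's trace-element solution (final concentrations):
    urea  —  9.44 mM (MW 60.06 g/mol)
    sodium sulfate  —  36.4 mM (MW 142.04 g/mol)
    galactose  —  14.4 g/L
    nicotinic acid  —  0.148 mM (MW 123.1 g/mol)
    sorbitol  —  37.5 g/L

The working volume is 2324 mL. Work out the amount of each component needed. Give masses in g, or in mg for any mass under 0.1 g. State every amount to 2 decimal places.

urea 1.32 g; sodium sulfate 12.02 g; galactose 33.47 g; nicotinic acid 42.34 mg; sorbitol 87.15 g

Scale factor relative to 1 L: 2.324.
urea: 9.44 mmol/L × 60.06 g/mol × 2.324 L ÷ 1000 = 1.32 g
sodium sulfate: 36.4 mmol/L × 142.04 g/mol × 2.324 L ÷ 1000 = 12.02 g
galactose: 14.4 g/L × 2.324 L = 33.47 g
nicotinic acid: 0.148 mmol/L × 123.1 mg/mmol × 2.324 L = 42.34 mg
sorbitol: 37.5 g/L × 2.324 L = 87.15 g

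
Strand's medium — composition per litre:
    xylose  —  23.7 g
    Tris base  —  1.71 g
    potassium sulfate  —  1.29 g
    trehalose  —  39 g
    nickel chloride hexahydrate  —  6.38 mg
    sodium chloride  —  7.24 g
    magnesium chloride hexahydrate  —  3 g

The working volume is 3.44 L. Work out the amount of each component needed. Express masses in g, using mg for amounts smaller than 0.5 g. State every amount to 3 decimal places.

xylose 81.528 g; Tris base 5.882 g; potassium sulfate 4.438 g; trehalose 134.160 g; nickel chloride hexahydrate 21.947 mg; sodium chloride 24.906 g; magnesium chloride hexahydrate 10.320 g

Ratio of target to recipe volume: 3440 / 1000 = 3.44.
xylose: 23.7 g × (3440 mL / 1000 mL) = 81.528 g
Tris base: 1.71 g × (3440 mL / 1000 mL) = 5.882 g
potassium sulfate: 1.29 g × (3440 mL / 1000 mL) = 4.438 g
trehalose: 39 g × (3440 mL / 1000 mL) = 134.160 g
nickel chloride hexahydrate: 6.38 mg × (3440 mL / 1000 mL) = 21.947 mg
sodium chloride: 7.24 g × (3440 mL / 1000 mL) = 24.906 g
magnesium chloride hexahydrate: 3 g × (3440 mL / 1000 mL) = 10.320 g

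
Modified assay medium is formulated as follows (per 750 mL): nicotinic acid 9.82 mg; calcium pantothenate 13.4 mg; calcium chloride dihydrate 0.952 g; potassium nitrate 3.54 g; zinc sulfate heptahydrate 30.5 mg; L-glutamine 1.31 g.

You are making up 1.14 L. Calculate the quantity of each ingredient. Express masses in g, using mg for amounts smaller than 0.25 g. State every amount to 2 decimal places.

Ratio of target to recipe volume: 1140 / 750 = 1.52.
nicotinic acid: 9.82 mg × (1140 mL / 750 mL) = 14.93 mg
calcium pantothenate: 13.4 mg × (1140 mL / 750 mL) = 20.37 mg
calcium chloride dihydrate: 0.952 g × (1140 mL / 750 mL) = 1.45 g
potassium nitrate: 3.54 g × (1140 mL / 750 mL) = 5.38 g
zinc sulfate heptahydrate: 30.5 mg × (1140 mL / 750 mL) = 46.36 mg
L-glutamine: 1.31 g × (1140 mL / 750 mL) = 1.99 g

nicotinic acid 14.93 mg; calcium pantothenate 20.37 mg; calcium chloride dihydrate 1.45 g; potassium nitrate 5.38 g; zinc sulfate heptahydrate 46.36 mg; L-glutamine 1.99 g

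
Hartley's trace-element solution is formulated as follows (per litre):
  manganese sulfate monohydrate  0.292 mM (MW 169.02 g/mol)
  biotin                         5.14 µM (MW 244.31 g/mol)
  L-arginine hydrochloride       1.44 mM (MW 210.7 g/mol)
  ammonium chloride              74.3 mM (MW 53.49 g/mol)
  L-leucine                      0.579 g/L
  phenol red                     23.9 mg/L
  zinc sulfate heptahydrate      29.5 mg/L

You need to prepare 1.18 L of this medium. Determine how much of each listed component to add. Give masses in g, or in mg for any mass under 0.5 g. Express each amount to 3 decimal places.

Scale factor relative to 1 L: 1.18.
manganese sulfate monohydrate: 0.292 mmol/L × 169.02 mg/mmol × 1.18 L = 58.238 mg
biotin: 5.14 µmol/L × 244.31 g/mol × 1.18 L ÷ 1000 = 1.482 mg
L-arginine hydrochloride: 1.44 mmol/L × 210.7 mg/mmol × 1.18 L = 358.021 mg
ammonium chloride: 74.3 mmol/L × 53.49 g/mol × 1.18 L ÷ 1000 = 4.690 g
L-leucine: 0.579 g/L × 1.18 L = 0.683 g
phenol red: 23.9 mg/L × 1.18 L = 28.202 mg
zinc sulfate heptahydrate: 29.5 mg/L × 1.18 L = 34.810 mg

manganese sulfate monohydrate 58.238 mg; biotin 1.482 mg; L-arginine hydrochloride 358.021 mg; ammonium chloride 4.690 g; L-leucine 0.683 g; phenol red 28.202 mg; zinc sulfate heptahydrate 34.810 mg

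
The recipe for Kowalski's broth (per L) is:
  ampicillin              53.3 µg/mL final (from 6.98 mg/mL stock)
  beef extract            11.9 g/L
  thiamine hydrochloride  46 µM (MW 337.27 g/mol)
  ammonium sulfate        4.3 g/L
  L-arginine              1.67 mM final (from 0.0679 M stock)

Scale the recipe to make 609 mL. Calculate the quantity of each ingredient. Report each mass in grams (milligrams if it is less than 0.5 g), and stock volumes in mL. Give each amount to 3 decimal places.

Working volume: 609 mL = 0.609 L.
ampicillin: V = C2·V2/C1 = 53.3 µg/mL × 609 mL ÷ 6980 µg/mL = 4.650 mL
beef extract: 11.9 g/L × 0.609 L = 7.247 g
thiamine hydrochloride: 46 µmol/L × 337.27 g/mol × 0.609 L ÷ 1000 = 9.448 mg
ammonium sulfate: 4.3 g/L × 0.609 L = 2.619 g
L-arginine: V = C2·V2/C1 = 1.67 mM × 609 mL ÷ 67.9 mM = 14.978 mL

ampicillin 4.650 mL; beef extract 7.247 g; thiamine hydrochloride 9.448 mg; ammonium sulfate 2.619 g; L-arginine 14.978 mL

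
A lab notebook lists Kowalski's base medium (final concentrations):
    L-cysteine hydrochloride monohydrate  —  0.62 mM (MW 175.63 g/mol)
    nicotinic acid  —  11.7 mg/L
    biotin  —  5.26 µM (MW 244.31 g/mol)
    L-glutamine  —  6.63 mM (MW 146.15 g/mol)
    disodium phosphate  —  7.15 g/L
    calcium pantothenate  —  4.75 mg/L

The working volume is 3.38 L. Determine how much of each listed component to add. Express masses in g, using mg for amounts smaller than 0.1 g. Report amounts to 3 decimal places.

L-cysteine hydrochloride monohydrate 0.368 g; nicotinic acid 39.546 mg; biotin 4.344 mg; L-glutamine 3.275 g; disodium phosphate 24.167 g; calcium pantothenate 16.055 mg

Scale factor relative to 1 L: 3.38.
L-cysteine hydrochloride monohydrate: 0.62 mmol/L × 175.63 g/mol × 3.38 L ÷ 1000 = 0.368 g
nicotinic acid: 11.7 mg/L × 3.38 L = 39.546 mg
biotin: 5.26 µmol/L × 244.31 g/mol × 3.38 L ÷ 1000 = 4.344 mg
L-glutamine: 6.63 mmol/L × 146.15 g/mol × 3.38 L ÷ 1000 = 3.275 g
disodium phosphate: 7.15 g/L × 3.38 L = 24.167 g
calcium pantothenate: 4.75 mg/L × 3.38 L = 16.055 mg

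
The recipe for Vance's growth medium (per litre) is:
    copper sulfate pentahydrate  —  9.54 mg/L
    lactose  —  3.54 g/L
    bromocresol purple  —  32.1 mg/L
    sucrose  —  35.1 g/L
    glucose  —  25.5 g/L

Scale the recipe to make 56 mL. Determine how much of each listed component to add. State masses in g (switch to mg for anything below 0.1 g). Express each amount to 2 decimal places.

Target volume = 56 mL = 0.056 L.
copper sulfate pentahydrate: 9.54 mg/L × 0.056 L = 0.53 mg
lactose: 3.54 g/L × 0.056 L = 0.20 g
bromocresol purple: 32.1 mg/L × 0.056 L = 1.80 mg
sucrose: 35.1 g/L × 0.056 L = 1.97 g
glucose: 25.5 g/L × 0.056 L = 1.43 g

copper sulfate pentahydrate 0.53 mg; lactose 0.20 g; bromocresol purple 1.80 mg; sucrose 1.97 g; glucose 1.43 g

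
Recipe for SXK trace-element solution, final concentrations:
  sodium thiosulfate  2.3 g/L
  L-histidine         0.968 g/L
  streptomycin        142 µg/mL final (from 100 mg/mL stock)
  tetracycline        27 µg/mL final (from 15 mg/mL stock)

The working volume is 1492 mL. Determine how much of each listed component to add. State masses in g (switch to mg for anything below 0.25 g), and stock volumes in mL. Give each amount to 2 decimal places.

sodium thiosulfate 3.43 g; L-histidine 1.44 g; streptomycin 2.12 mL; tetracycline 2.69 mL

Working volume: 1492 mL = 1.492 L.
sodium thiosulfate: 2.3 g/L × 1.492 L = 3.43 g
L-histidine: 0.968 g/L × 1.492 L = 1.44 g
streptomycin: dilute stock: 142 µg/mL × 1492 mL ÷ 100000 µg/mL = 2.12 mL
tetracycline: C1V1 = C2V2 → 27 µg/mL × 1492 mL ÷ 15000 µg/mL = 2.69 mL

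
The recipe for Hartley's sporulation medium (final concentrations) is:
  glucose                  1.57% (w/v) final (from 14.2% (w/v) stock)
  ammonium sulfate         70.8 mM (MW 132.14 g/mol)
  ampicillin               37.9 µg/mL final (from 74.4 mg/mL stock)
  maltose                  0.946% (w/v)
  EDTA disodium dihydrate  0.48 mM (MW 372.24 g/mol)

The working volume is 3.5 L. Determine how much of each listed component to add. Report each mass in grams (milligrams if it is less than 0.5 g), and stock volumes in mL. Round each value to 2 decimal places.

glucose 386.97 mL; ammonium sulfate 32.74 g; ampicillin 1.78 mL; maltose 33.11 g; EDTA disodium dihydrate 0.63 g

Working volume: 3.5 L.
glucose: dilute stock: 1.57% ÷ 14.2% × 3500 mL = 386.97 mL
ammonium sulfate: 70.8 mmol/L × 132.14 g/mol × 3.5 L ÷ 1000 = 32.74 g
ampicillin: V = C2·V2/C1 = 37.9 µg/mL × 3500 mL ÷ 74400 µg/mL = 1.78 mL
maltose: 0.946% w/v = 9.46 g/L → 9.46 × 3.5 L = 33.11 g
EDTA disodium dihydrate: 0.48 mmol/L × 372.24 g/mol × 3.5 L ÷ 1000 = 0.63 g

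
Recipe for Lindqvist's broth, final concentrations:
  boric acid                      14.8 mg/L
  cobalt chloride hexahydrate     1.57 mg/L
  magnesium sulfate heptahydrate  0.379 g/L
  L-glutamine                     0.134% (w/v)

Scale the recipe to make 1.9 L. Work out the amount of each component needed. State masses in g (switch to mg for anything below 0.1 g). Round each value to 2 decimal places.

boric acid 28.12 mg; cobalt chloride hexahydrate 2.98 mg; magnesium sulfate heptahydrate 0.72 g; L-glutamine 2.55 g

Scale factor relative to 1 L: 1.9.
boric acid: 14.8 mg/L × 1.9 L = 28.12 mg
cobalt chloride hexahydrate: 1.57 mg/L × 1.9 L = 2.98 mg
magnesium sulfate heptahydrate: 0.379 g/L × 1.9 L = 0.72 g
L-glutamine: 0.134 g per 100 mL × 1900 mL ÷ 100 = 2.55 g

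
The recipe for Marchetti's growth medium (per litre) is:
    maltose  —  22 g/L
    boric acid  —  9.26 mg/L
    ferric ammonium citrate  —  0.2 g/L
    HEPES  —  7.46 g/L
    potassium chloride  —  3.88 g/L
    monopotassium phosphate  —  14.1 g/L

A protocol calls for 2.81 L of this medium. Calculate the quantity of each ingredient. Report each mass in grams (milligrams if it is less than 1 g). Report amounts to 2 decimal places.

maltose 61.82 g; boric acid 26.02 mg; ferric ammonium citrate 562.00 mg; HEPES 20.96 g; potassium chloride 10.90 g; monopotassium phosphate 39.62 g

Scale factor relative to 1 L: 2.81.
maltose: 22 g/L × 2.81 L = 61.82 g
boric acid: 9.26 mg/L × 2.81 L = 26.02 mg
ferric ammonium citrate: 0.2 g/L × 2.81 L = 0.562 g = 562.00 mg
HEPES: 7.46 g/L × 2.81 L = 20.96 g
potassium chloride: 3.88 g/L × 2.81 L = 10.90 g
monopotassium phosphate: 14.1 g/L × 2.81 L = 39.62 g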